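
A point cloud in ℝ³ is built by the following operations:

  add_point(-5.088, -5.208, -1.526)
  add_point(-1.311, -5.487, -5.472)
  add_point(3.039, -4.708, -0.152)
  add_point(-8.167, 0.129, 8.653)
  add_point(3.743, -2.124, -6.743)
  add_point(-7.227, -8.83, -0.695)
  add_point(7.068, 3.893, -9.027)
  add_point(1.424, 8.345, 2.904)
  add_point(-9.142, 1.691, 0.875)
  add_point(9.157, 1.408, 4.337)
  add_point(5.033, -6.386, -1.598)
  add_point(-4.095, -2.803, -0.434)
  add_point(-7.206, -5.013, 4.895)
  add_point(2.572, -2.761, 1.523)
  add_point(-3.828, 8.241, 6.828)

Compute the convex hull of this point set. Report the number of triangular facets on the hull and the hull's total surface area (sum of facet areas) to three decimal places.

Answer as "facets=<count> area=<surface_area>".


facets=18 area=815.062

11 of the 15 inputs are extreme points: [1, 3, 4, 5, 6, 7, 8, 9, 10, 12, 14].

Triangle areas on the boundary:
  f1: (p3, p5, p8) → 43.0886
  f2: (p7, p6, p9) → 67.1553
  f3: (p1, p5, p8) → 44.1392
  f4: (p1, p6, p8) → 80.1950
  f5: (p12, p3, p9) → 56.1256
  f6: (p12, p3, p5) → 7.9265
  f7: (p14, p3, p9) → 69.7393
  f8: (p14, p7, p9) → 29.8063
  f9: (p14, p3, p8) → 35.7328
  f10: (p14, p6, p8) → 96.4885
  f11: (p14, p7, p6) → 25.3279
  f12: (p10, p6, p9) → 64.5511
  f13: (p10, p1, p5) → 30.0473
  f14: (p10, p12, p9) → 73.9896
  f15: (p10, p12, p5) → 42.3593
  f16: (p4, p1, p6) → 10.2866
  f17: (p4, p10, p6) → 18.2594
  f18: (p4, p10, p1) → 19.8435
Σ area = 815.062

Euler: V−E+F = 11−27+18 = 2.


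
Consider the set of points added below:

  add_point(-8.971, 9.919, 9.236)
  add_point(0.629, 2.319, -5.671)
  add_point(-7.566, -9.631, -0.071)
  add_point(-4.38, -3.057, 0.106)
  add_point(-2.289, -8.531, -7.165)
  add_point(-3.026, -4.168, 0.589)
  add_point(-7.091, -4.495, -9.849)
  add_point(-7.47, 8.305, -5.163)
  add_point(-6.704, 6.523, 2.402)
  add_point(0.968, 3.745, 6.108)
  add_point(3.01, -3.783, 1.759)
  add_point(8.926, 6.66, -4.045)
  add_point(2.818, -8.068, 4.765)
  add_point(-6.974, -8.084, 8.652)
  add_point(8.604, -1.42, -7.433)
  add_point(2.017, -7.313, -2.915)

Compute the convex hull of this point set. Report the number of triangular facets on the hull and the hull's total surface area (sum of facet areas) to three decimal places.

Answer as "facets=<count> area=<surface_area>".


Points on the hull: [0, 2, 4, 6, 7, 9, 11, 12, 13, 14, 15] (11 of 16).

Per-facet area ½‖(b−a)×(c−a)‖:
  f1: (p6, p2, p0) → 119.8555
  f2: (p7, p11, p0) → 120.1637
  f3: (p7, p6, p0) → 88.8636
  f4: (p9, p11, p0) → 65.2586
  f5: (p9, p12, p11) → 79.5069
  f6: (p13, p2, p0) → 78.8722
  f7: (p13, p12, p2) → 44.6129
  f8: (p13, p9, p0) → 87.3708
  f9: (p13, p9, p12) → 62.3156
  f10: (p14, p7, p11) → 72.3719
  f11: (p14, p7, p6) → 107.9887
  f12: (p14, p12, p11) → 65.5838
  f13: (p14, p15, p12) → 34.5816
  f14: (p4, p12, p2) → 50.2909
  f15: (p4, p15, p12) → 16.2462
  f16: (p4, p6, p2) → 30.3807
  f17: (p4, p14, p6) → 42.8871
  f18: (p4, p14, p15) → 29.5200
Σ area = 1196.671

Check V−E+F: 11 − 27 + 18 = 2.

facets=18 area=1196.671


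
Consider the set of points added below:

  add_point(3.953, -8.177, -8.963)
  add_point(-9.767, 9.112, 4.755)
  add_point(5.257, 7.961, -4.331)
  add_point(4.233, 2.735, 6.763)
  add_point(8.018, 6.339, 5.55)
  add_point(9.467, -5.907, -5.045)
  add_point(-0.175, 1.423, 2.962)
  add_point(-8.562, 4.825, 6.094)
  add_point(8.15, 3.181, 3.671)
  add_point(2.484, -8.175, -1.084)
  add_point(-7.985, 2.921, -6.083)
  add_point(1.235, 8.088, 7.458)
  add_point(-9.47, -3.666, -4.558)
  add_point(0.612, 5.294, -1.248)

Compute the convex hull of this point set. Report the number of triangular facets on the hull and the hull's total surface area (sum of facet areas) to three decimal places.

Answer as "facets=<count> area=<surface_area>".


facets=20 area=982.698

Points on the hull: [0, 1, 2, 3, 4, 5, 7, 8, 9, 10, 11, 12] (12 of 14).

Per-facet area ½‖(b−a)×(c−a)‖:
  f1: (p2, p11, p1) → 70.5737
  f2: (p2, p0, p5) → 51.4697
  f3: (p9, p0, p5) → 26.2272
  f4: (p4, p2, p5) → 74.1351
  f5: (p4, p2, p11) → 37.6805
  f6: (p10, p2, p1) → 89.0134
  f7: (p10, p2, p0) → 107.7186
  f8: (p8, p4, p5) → 5.4701
  f9: (p3, p4, p11) → 16.1792
  f10: (p3, p8, p4) → 8.8772
  f11: (p3, p9, p5) → 56.4526
  f12: (p3, p8, p5) → 28.4458
  f13: (p7, p3, p9) → 87.9331
  f14: (p7, p11, p1) → 24.2165
  f15: (p7, p3, p11) → 31.6866
  f16: (p12, p9, p0) → 52.8310
  f17: (p12, p10, p0) → 51.3068
  f18: (p12, p7, p9) → 90.2518
  f19: (p12, p10, p1) → 42.2811
  f20: (p12, p7, p1) → 29.9477
Σ area = 982.698

Check V−E+F: 12 − 30 + 20 = 2.


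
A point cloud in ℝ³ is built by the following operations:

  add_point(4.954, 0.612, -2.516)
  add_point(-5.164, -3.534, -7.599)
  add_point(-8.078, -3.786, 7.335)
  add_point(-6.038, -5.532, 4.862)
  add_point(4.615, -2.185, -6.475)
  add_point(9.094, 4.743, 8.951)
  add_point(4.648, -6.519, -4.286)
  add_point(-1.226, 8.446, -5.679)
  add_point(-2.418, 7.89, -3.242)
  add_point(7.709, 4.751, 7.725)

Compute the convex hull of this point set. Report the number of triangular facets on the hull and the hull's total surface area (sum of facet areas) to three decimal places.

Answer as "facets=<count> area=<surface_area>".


Extreme-point indices: [1, 2, 3, 4, 5, 6, 7, 8] — 8 of 10 on the boundary.

Facet areas (half cross-product norm):
  f1: (p3, p5, p2) → 34.1799
  f2: (p3, p6, p5) → 119.1847
  f3: (p3, p1, p2) → 17.9245
  f4: (p3, p1, p6) → 65.3722
  f5: (p8, p5, p2) → 133.6658
  f6: (p8, p7, p5) → 21.8955
  f7: (p8, p1, p2) → 91.4181
  f8: (p8, p1, p7) → 17.3442
  f9: (p4, p1, p6) → 24.0722
  f10: (p4, p1, p7) → 56.6400
  f11: (p4, p6, p5) → 42.4256
  f12: (p4, p7, p5) → 102.0392
Σ area = 726.162

Euler characteristic 8−18+12 = 2 ✓

facets=12 area=726.162


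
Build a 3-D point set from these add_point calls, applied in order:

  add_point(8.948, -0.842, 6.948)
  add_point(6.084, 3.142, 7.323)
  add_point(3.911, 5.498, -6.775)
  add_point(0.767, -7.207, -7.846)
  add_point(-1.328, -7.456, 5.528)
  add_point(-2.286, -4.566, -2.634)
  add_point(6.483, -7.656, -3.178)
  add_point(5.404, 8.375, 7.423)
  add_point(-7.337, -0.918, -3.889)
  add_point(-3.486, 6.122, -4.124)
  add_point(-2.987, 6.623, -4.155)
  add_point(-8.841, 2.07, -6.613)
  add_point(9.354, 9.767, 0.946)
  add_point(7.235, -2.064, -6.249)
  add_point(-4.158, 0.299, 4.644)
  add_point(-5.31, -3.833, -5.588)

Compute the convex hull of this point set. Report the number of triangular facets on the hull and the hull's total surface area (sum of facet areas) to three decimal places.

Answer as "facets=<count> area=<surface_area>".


facets=26 area=916.539

15 of the 16 inputs are extreme points: [0, 1, 2, 3, 4, 6, 7, 8, 9, 10, 11, 12, 13, 14, 15].

Per-facet area ½‖(b−a)×(c−a)‖:
  f1: (p14, p4, p7) → 50.5819
  f2: (p0, p4, p6) → 63.7960
  f3: (p0, p7, p12) → 38.0678
  f4: (p10, p2, p11) → 25.3486
  f5: (p10, p2, p12) → 38.1789
  f6: (p10, p7, p12) → 51.9453
  f7: (p13, p2, p12) → 42.6021
  f8: (p13, p0, p12) → 74.6099
  f9: (p13, p0, p6) → 39.7481
  f10: (p8, p15, p11) → 7.7051
  f11: (p8, p15, p4) → 24.3069
  f12: (p8, p14, p11) → 15.6196
  f13: (p8, p14, p4) → 37.9712
  f14: (p1, p4, p7) → 23.3918
  f15: (p1, p0, p7) → 6.1887
  f16: (p1, p0, p4) → 30.2436
  f17: (p9, p14, p7) → 66.0279
  f18: (p9, p10, p7) → 4.5227
  f19: (p9, p14, p11) → 37.6712
  f20: (p9, p10, p11) → 1.0372
  f21: (p3, p13, p6) → 22.9041
  f22: (p3, p4, p6) → 43.1967
  f23: (p3, p15, p4) → 44.7765
  f24: (p3, p15, p11) → 16.2599
  f25: (p3, p2, p11) → 76.0033
  f26: (p3, p13, p2) → 33.8340
Σ area = 916.539

Euler characteristic 15−39+26 = 2 ✓


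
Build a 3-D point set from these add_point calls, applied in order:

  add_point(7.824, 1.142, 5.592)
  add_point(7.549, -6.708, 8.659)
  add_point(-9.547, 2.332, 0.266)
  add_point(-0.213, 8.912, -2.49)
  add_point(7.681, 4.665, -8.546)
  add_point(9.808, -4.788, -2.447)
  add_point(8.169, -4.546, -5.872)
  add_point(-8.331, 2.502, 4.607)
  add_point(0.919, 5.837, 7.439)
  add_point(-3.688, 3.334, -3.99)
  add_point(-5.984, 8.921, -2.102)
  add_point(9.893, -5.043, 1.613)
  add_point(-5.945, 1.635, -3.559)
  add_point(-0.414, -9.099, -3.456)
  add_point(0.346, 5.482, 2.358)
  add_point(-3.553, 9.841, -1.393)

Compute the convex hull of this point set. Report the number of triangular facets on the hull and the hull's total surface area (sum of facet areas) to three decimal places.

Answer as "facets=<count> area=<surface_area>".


facets=24 area=925.355

Hull vertices (14/16): indices [0, 1, 2, 3, 4, 5, 6, 7, 8, 10, 11, 12, 13, 15].

Area of each hull facet:
  f1: (p10, p4, p15) → 17.1503
  f2: (p6, p13, p4) → 42.6915
  f3: (p3, p4, p15) → 6.7394
  f4: (p3, p8, p15) → 18.8902
  f5: (p3, p8, p4) → 53.2434
  f6: (p7, p8, p15) → 47.7713
  f7: (p7, p10, p15) → 12.4380
  f8: (p7, p10, p2) → 17.5554
  f9: (p7, p1, p8) → 71.9549
  f10: (p7, p13, p2) → 33.8745
  f11: (p7, p1, p13) → 114.8192
  f12: (p12, p13, p4) → 86.9599
  f13: (p12, p10, p4) → 54.6050
  f14: (p12, p13, p2) → 29.0116
  f15: (p12, p10, p2) → 18.9370
  f16: (p5, p4, p11) → 18.8544
  f17: (p5, p6, p4) → 17.2232
  f18: (p5, p6, p13) → 18.9007
  f19: (p5, p1, p11) → 5.6459
  f20: (p5, p1, p13) → 63.2260
  f21: (p0, p1, p11) → 26.7862
  f22: (p0, p1, p8) → 32.9473
  f23: (p0, p4, p11) → 52.9734
  f24: (p0, p8, p4) → 62.1563
Σ area = 925.355

Check V−E+F: 14 − 36 + 24 = 2.


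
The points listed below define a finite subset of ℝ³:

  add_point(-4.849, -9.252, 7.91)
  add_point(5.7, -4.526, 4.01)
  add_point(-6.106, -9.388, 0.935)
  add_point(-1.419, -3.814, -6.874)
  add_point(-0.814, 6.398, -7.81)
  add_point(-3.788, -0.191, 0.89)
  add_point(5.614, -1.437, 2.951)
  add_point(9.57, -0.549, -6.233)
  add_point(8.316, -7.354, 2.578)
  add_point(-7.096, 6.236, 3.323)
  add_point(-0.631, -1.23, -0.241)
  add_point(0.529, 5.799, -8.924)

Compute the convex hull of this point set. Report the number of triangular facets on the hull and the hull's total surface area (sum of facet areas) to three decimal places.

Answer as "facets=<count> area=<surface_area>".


facets=16 area=774.449

Points on the hull: [0, 1, 2, 3, 4, 6, 7, 8, 9, 11] (10 of 12).

Area of each hull facet:
  f1: (p4, p7, p9) → 77.0545
  f2: (p4, p11, p7) → 8.2519
  f3: (p4, p2, p9) → 100.0891
  f4: (p6, p7, p9) → 70.7649
  f5: (p6, p8, p7) → 32.4032
  f6: (p0, p2, p9) → 55.4404
  f7: (p0, p8, p2) → 49.7573
  f8: (p3, p4, p2) → 43.3995
  f9: (p3, p4, p11) → 9.2330
  f10: (p3, p11, p7) → 51.4453
  f11: (p3, p8, p7) → 62.5006
  f12: (p3, p8, p2) → 70.9311
  f13: (p1, p6, p8) → 5.5864
  f14: (p1, p0, p8) → 23.0286
  f15: (p1, p6, p9) → 20.9649
  f16: (p1, p0, p9) → 93.5985
Σ area = 774.449

Check V−E+F: 10 − 24 + 16 = 2.


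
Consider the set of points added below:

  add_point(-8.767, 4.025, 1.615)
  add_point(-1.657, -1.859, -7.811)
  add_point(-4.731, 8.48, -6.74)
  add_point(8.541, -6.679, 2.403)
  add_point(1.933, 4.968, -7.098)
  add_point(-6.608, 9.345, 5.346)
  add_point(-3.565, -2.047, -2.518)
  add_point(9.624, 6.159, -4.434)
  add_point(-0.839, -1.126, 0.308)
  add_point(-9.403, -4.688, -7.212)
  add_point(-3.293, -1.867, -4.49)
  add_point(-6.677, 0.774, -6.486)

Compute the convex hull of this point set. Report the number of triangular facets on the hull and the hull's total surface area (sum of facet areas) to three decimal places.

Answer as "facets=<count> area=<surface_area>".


8 of the 12 inputs are extreme points: [0, 1, 2, 3, 4, 5, 7, 9].

Area of each hull facet:
  f1: (p3, p5, p7) → 138.4385
  f2: (p2, p5, p7) → 90.2617
  f3: (p0, p3, p9) → 120.7287
  f4: (p0, p3, p5) → 69.2261
  f5: (p0, p2, p9) → 61.8317
  f6: (p0, p2, p5) → 35.2330
  f7: (p1, p2, p9) → 44.7465
  f8: (p1, p3, p9) → 55.4989
  f9: (p1, p3, p7) → 93.1382
  f10: (p4, p2, p7) → 20.7460
  f11: (p4, p1, p7) → 25.7073
  f12: (p4, p1, p2) → 29.2080
Σ area = 784.765

Euler: V−E+F = 8−18+12 = 2.

facets=12 area=784.765


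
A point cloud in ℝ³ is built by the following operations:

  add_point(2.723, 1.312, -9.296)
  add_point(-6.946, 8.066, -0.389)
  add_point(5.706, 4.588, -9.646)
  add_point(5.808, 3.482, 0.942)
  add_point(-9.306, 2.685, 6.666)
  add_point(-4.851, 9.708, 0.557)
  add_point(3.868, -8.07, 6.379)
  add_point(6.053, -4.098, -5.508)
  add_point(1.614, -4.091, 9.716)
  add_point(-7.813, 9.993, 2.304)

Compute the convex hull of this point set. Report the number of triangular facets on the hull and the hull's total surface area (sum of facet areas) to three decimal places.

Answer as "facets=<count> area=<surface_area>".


facets=16 area=726.842

Hull vertices (10/10): indices [0, 1, 2, 3, 4, 5, 6, 7, 8, 9].

Area of each hull facet:
  f1: (p0, p7, p4) → 73.8050
  f2: (p0, p2, p7) → 15.7917
  f3: (p6, p7, p4) → 108.0672
  f4: (p6, p8, p4) → 31.1349
  f5: (p3, p5, p2) → 65.4637
  f6: (p3, p6, p8) → 34.6228
  f7: (p3, p2, p7) → 43.7263
  f8: (p3, p6, p7) → 58.7884
  f9: (p1, p0, p4) → 63.2103
  f10: (p1, p5, p2) → 21.8681
  f11: (p1, p0, p2) → 32.4736
  f12: (p9, p1, p4) → 14.7797
  f13: (p9, p1, p5) → 4.4252
  f14: (p9, p8, p4) → 52.1101
  f15: (p9, p3, p8) → 92.8952
  f16: (p9, p3, p5) → 13.6793
Σ area = 726.842

Check V−E+F: 10 − 24 + 16 = 2.


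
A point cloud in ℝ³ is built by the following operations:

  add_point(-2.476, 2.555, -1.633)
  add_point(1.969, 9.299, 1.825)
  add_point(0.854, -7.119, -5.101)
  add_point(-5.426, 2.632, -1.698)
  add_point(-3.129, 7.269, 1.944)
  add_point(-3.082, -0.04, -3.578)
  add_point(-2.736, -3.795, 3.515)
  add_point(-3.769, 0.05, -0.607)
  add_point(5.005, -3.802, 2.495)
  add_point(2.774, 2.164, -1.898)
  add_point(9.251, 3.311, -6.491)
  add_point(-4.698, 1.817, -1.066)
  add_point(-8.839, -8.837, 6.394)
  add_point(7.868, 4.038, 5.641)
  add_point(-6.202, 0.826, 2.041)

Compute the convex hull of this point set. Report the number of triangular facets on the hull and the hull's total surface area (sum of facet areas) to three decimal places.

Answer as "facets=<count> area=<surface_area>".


facets=16 area=697.673

Hull vertices (10/15): indices [1, 2, 3, 4, 5, 8, 10, 12, 13, 14].

Area of each hull facet:
  f1: (p13, p1, p10) → 50.8665
  f2: (p4, p13, p12) → 106.2930
  f3: (p4, p13, p1) → 22.1476
  f4: (p5, p2, p10) → 51.9964
  f5: (p5, p2, p12) → 58.4495
  f6: (p8, p13, p10) → 50.7731
  f7: (p8, p2, p10) → 55.0109
  f8: (p8, p13, p12) → 59.1745
  f9: (p8, p2, p12) → 67.0254
  f10: (p3, p5, p10) → 23.0828
  f11: (p3, p1, p10) → 65.9404
  f12: (p3, p4, p1) → 13.9480
  f13: (p3, p5, p12) → 28.8035
  f14: (p14, p4, p12) → 16.3436
  f15: (p14, p3, p12) → 14.5654
  f16: (p14, p3, p4) → 13.2527
Σ area = 697.673

Euler: V−E+F = 10−24+16 = 2.


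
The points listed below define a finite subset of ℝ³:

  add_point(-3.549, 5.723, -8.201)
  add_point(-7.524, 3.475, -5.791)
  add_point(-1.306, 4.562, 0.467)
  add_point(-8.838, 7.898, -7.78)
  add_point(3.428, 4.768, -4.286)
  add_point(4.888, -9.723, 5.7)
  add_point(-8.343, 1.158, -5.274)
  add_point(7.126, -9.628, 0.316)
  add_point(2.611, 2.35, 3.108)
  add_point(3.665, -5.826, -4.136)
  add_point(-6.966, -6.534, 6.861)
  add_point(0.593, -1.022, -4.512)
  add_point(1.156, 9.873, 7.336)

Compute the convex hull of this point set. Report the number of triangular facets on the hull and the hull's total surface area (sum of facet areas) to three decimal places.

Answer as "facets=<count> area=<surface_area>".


facets=14 area=868.050

Hull vertices (9/13): indices [0, 3, 4, 5, 6, 7, 9, 10, 12].

Facet areas (half cross-product norm):
  f1: (p5, p12, p7) → 57.8547
  f2: (p4, p12, p3) → 84.6589
  f3: (p4, p12, p7) → 99.3132
  f4: (p10, p5, p7) → 32.0749
  f5: (p10, p12, p3) → 155.6093
  f6: (p10, p5, p12) → 110.7992
  f7: (p9, p4, p7) → 29.3702
  f8: (p9, p10, p7) → 51.5357
  f9: (p0, p4, p3) → 13.6110
  f10: (p0, p9, p4) → 42.2442
  f11: (p6, p10, p3) → 31.4025
  f12: (p6, p9, p10) → 91.3813
  f13: (p6, p0, p3) → 19.0073
  f14: (p6, p0, p9) → 49.1874
Σ area = 868.050

Check V−E+F: 9 − 21 + 14 = 2.


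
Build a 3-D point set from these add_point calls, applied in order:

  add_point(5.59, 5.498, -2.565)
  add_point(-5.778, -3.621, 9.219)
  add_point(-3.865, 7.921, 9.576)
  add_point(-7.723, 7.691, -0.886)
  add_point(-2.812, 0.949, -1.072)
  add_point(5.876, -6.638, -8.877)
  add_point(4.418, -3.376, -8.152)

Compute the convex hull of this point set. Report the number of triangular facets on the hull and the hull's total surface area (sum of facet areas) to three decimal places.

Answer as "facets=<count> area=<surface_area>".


Points on the hull: [0, 1, 2, 3, 5, 6] (6 of 7).

Area of each hull facet:
  f1: (p0, p2, p3) → 73.9713
  f2: (p1, p5, p3) → 153.7669
  f3: (p1, p2, p3) → 64.9086
  f4: (p1, p0, p5) → 127.1462
  f5: (p1, p0, p2) → 90.8917
  f6: (p6, p5, p3) → 14.1401
  f7: (p6, p0, p3) → 71.4262
  f8: (p6, p0, p5) → 11.1903
Σ area = 607.441

Check V−E+F: 6 − 12 + 8 = 2.

facets=8 area=607.441


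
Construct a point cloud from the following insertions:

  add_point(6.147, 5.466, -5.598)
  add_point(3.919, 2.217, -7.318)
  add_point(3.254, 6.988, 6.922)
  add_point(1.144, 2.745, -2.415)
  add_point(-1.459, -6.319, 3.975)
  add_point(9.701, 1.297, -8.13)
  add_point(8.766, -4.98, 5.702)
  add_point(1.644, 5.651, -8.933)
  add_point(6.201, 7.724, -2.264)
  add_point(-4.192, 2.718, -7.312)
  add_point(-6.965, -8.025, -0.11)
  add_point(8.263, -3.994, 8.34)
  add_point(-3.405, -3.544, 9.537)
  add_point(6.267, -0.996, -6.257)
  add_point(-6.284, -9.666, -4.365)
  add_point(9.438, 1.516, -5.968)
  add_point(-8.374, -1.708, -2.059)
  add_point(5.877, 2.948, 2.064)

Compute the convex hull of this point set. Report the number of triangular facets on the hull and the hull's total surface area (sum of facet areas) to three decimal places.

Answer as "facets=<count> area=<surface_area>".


Hull vertices (14/18): indices [0, 2, 4, 5, 6, 7, 8, 9, 10, 11, 12, 14, 15, 16].

Area of each hull facet:
  f1: (p2, p12, p16) → 80.7340
  f2: (p7, p14, p5) → 81.9488
  f3: (p10, p14, p16) → 15.5098
  f4: (p10, p12, p16) → 37.8426
  f5: (p6, p14, p5) → 134.0191
  f6: (p9, p2, p16) → 65.6814
  f7: (p9, p7, p2) → 53.4551
  f8: (p9, p14, p16) → 33.5993
  f9: (p9, p7, p14) → 34.2616
  f10: (p8, p7, p2) → 33.0349
  f11: (p4, p10, p14) → 14.0646
  f12: (p4, p6, p14) → 40.9881
  f13: (p4, p10, p12) → 21.4317
  f14: (p0, p7, p5) → 16.3973
  f15: (p0, p8, p5) → 8.3467
  f16: (p0, p8, p7) → 9.8739
  f17: (p15, p6, p5) → 8.3907
  f18: (p15, p8, p5) → 7.0030
  f19: (p11, p8, p2) → 58.7075
  f20: (p11, p2, p12) → 64.3134
  f21: (p11, p15, p6) → 14.6002
  f22: (p11, p15, p8) → 59.8420
  f23: (p11, p4, p12) → 35.0281
  f24: (p11, p4, p6) → 14.9517
Σ area = 944.026

Euler characteristic 14−36+24 = 2 ✓

facets=24 area=944.026


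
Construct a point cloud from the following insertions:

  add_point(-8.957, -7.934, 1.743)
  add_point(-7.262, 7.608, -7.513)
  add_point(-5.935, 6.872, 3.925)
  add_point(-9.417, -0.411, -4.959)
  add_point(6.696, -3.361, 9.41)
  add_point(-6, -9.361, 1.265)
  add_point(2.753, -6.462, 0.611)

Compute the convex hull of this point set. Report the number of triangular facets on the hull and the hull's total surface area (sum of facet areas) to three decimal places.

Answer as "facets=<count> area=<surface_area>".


Extreme-point indices: [0, 1, 2, 3, 4, 5, 6] — 7 of 7 on the boundary.

Facet areas (half cross-product norm):
  f1: (p2, p1, p3) → 47.4530
  f2: (p2, p1, p4) → 88.8982
  f3: (p6, p1, p3) → 61.1329
  f4: (p6, p5, p3) → 52.8021
  f5: (p6, p1, p4) → 90.6002
  f6: (p6, p5, p4) → 42.8390
  f7: (p0, p5, p4) → 23.8315
  f8: (p0, p2, p4) → 120.7667
  f9: (p0, p5, p3) → 16.1305
  f10: (p0, p2, p3) → 60.4509
Σ area = 604.905

Check V−E+F: 7 − 15 + 10 = 2.

facets=10 area=604.905


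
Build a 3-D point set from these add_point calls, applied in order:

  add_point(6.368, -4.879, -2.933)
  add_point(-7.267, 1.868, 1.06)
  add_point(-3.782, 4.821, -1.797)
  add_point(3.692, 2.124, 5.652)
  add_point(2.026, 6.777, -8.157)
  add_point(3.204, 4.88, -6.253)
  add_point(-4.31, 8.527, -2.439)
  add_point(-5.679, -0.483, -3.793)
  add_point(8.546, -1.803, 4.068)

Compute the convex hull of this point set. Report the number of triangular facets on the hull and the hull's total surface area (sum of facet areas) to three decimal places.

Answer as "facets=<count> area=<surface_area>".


facets=12 area=460.532

8 of the 9 inputs are extreme points: [0, 1, 3, 4, 5, 6, 7, 8].

Area of each hull facet:
  f1: (p0, p8, p1) → 61.8016
  f2: (p7, p6, p1) → 22.5177
  f3: (p7, p0, p1) → 33.8399
  f4: (p3, p8, p1) → 30.9973
  f5: (p3, p6, p1) → 47.1760
  f6: (p4, p7, p6) → 39.4434
  f7: (p4, p7, p0) → 67.8115
  f8: (p4, p3, p8) → 47.1841
  f9: (p4, p3, p6) → 56.3391
  f10: (p5, p0, p8) → 42.8678
  f11: (p5, p4, p8) → 3.7432
  f12: (p5, p4, p0) → 6.8104
Σ area = 460.532

Check V−E+F: 8 − 18 + 12 = 2.


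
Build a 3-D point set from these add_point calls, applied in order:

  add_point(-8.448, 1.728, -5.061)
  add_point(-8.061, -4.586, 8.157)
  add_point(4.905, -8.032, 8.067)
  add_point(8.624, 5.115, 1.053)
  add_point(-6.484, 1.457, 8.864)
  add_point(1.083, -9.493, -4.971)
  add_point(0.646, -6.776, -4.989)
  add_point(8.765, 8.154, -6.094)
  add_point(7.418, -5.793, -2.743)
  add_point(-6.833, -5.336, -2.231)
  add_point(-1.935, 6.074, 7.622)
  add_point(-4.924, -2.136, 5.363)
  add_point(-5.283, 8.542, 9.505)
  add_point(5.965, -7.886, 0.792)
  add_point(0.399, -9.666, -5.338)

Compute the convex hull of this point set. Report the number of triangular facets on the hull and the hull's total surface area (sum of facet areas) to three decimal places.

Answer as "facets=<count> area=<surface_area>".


12 of the 15 inputs are extreme points: [0, 1, 2, 3, 4, 5, 7, 8, 9, 12, 13, 14].

Facet areas (half cross-product norm):
  f1: (p14, p7, p0) → 126.6880
  f2: (p12, p7, p0) → 144.9490
  f3: (p1, p12, p0) → 93.4873
  f4: (p9, p14, p0) → 30.6736
  f5: (p9, p1, p0) → 39.2638
  f6: (p9, p1, p14) → 41.5458
  f7: (p2, p1, p14) → 91.9497
  f8: (p8, p14, p7) → 54.1680
  f9: (p3, p12, p7) → 59.1369
  f10: (p3, p2, p12) → 123.3788
  f11: (p3, p8, p7) → 44.9938
  f12: (p3, p8, p2) → 65.3855
  f13: (p4, p1, p12) → 2.0400
  f14: (p4, p2, p12) → 46.2289
  f15: (p4, p2, p1) → 42.1623
  f16: (p13, p8, p2) → 8.1698
  f17: (p5, p2, p14) → 3.8585
  f18: (p5, p13, p2) → 21.7411
  f19: (p5, p8, p14) → 0.9547
  f20: (p5, p13, p8) → 16.0773
Σ area = 1056.853

Euler: V−E+F = 12−30+20 = 2.

facets=20 area=1056.853


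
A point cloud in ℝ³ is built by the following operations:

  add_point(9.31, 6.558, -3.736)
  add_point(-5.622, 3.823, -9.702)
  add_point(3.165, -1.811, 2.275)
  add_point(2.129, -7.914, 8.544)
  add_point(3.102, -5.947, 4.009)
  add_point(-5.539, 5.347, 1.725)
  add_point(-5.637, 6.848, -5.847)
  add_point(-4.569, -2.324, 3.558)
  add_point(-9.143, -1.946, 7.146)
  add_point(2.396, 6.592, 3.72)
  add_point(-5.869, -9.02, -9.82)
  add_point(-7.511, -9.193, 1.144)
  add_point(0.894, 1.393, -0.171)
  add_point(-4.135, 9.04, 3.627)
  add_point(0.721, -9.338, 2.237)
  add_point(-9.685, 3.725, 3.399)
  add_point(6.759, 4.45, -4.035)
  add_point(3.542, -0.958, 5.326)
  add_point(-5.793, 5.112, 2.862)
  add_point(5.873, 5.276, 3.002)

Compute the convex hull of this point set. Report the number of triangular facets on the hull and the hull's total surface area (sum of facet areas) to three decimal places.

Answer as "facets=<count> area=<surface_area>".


Extreme-point indices: [0, 1, 3, 4, 6, 8, 9, 10, 11, 13, 14, 15, 19] — 13 of 20 on the boundary.

Area of each hull facet:
  f1: (p10, p14, p0) → 130.3722
  f2: (p1, p10, p15) → 88.1025
  f3: (p1, p10, p0) → 102.8826
  f4: (p6, p1, p15) → 22.3101
  f5: (p6, p1, p0) → 36.8242
  f6: (p4, p14, p0) → 28.6688
  f7: (p4, p3, p0) → 23.1588
  f8: (p4, p3, p14) → 11.3419
  f9: (p19, p3, p0) → 45.7368
  f10: (p19, p9, p0) → 12.4075
  f11: (p19, p9, p3) → 27.9976
  f12: (p13, p6, p0) → 71.2766
  f13: (p13, p9, p0) → 27.5976
  f14: (p13, p6, p15) → 36.1656
  f15: (p13, p8, p15) → 22.6792
  f16: (p13, p9, p3) → 50.5056
  f17: (p13, p8, p3) → 80.3743
  f18: (p11, p3, p14) → 25.9158
  f19: (p11, p8, p3) → 55.1796
  f20: (p11, p10, p14) → 46.0380
  f21: (p11, p10, p15) → 72.5291
  f22: (p11, p8, p15) → 31.0668
Σ area = 1049.131

Euler: V−E+F = 13−33+22 = 2.

facets=22 area=1049.131


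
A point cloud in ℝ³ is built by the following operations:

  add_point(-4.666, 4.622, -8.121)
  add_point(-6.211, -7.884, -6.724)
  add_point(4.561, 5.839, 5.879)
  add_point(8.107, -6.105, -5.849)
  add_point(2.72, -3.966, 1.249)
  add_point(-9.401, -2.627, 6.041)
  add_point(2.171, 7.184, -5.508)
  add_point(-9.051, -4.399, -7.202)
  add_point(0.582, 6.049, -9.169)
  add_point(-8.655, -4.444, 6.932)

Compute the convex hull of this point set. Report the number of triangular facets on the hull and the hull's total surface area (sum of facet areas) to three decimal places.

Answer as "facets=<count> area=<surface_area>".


facets=16 area=811.508

10 of the 10 inputs are extreme points: [0, 1, 2, 3, 4, 5, 6, 7, 8, 9].

Area of each hull facet:
  f1: (p2, p6, p3) → 84.0868
  f2: (p0, p2, p5) → 118.9802
  f3: (p0, p2, p6) → 40.0963
  f4: (p9, p2, p5) → 17.4230
  f5: (p9, p1, p3) → 102.9535
  f6: (p7, p0, p5) → 67.3016
  f7: (p7, p9, p5) → 13.8005
  f8: (p7, p9, p1) → 31.7089
  f9: (p8, p6, p3) → 30.0056
  f10: (p8, p0, p6) → 11.0752
  f11: (p8, p1, p3) → 96.2709
  f12: (p8, p7, p1) → 32.0431
  f13: (p8, p7, p0) → 20.9423
  f14: (p4, p2, p3) → 45.3577
  f15: (p4, p9, p3) → 29.4884
  f16: (p4, p9, p2) → 69.9741
Σ area = 811.508

Euler: V−E+F = 10−24+16 = 2.


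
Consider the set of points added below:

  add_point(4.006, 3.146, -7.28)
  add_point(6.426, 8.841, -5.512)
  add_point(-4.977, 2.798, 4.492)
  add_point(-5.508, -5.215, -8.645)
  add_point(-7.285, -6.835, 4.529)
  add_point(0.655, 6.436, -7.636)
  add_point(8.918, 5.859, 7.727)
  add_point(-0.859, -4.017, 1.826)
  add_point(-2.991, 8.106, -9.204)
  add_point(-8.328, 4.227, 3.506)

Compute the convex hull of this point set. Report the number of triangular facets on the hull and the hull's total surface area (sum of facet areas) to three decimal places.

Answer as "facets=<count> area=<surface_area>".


Extreme-point indices: [0, 1, 2, 3, 4, 6, 7, 8, 9] — 9 of 10 on the boundary.

Per-facet area ½‖(b−a)×(c−a)‖:
  f1: (p2, p6, p9) → 15.5995
  f2: (p2, p4, p9) → 18.4444
  f3: (p2, p4, p6) → 65.4150
  f4: (p1, p6, p9) → 113.6729
  f5: (p1, p8, p9) → 72.5497
  f6: (p1, p0, p6) → 43.9581
  f7: (p1, p0, p8) → 28.0053
  f8: (p3, p4, p9) → 73.2375
  f9: (p3, p8, p9) → 90.1931
  f10: (p3, p0, p8) → 54.2442
  f11: (p7, p0, p6) → 89.1941
  f12: (p7, p3, p0) → 64.8768
  f13: (p7, p4, p6) → 42.7409
  f14: (p7, p3, p4) → 43.2375
Σ area = 815.369

Euler: V−E+F = 9−21+14 = 2.

facets=14 area=815.369


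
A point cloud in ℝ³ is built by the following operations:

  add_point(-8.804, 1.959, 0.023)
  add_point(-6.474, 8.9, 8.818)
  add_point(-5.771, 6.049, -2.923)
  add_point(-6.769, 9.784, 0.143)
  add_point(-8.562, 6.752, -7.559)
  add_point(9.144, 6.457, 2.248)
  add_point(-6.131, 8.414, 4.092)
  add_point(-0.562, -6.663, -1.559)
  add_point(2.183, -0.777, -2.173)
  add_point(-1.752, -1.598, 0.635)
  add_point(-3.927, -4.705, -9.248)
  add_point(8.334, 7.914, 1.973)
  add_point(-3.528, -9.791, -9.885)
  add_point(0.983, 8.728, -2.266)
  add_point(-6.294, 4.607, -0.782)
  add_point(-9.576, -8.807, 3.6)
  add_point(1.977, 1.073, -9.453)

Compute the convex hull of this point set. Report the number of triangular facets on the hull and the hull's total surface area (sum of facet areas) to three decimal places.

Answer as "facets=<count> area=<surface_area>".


Points on the hull: [0, 1, 3, 4, 5, 7, 11, 12, 13, 15, 16] (11 of 17).

Area of each hull facet:
  f1: (p1, p5, p15) → 159.5591
  f2: (p7, p5, p15) → 74.7861
  f3: (p7, p12, p15) → 49.4863
  f4: (p7, p12, p5) → 59.9566
  f5: (p4, p12, p15) → 123.1764
  f6: (p4, p1, p3) → 17.8810
  f7: (p11, p1, p5) → 12.5409
  f8: (p11, p1, p3) → 65.9579
  f9: (p0, p1, p15) → 61.0362
  f10: (p0, p4, p15) → 32.3426
  f11: (p0, p4, p1) → 48.6449
  f12: (p16, p4, p12) → 73.8214
  f13: (p16, p12, p5) → 73.5847
  f14: (p16, p11, p5) → 12.4380
  f15: (p13, p16, p4) → 54.2625
  f16: (p13, p16, p11) → 44.1507
  f17: (p13, p4, p3) → 34.4418
  f18: (p13, p11, p3) → 25.4990
Σ area = 1023.566

Check V−E+F: 11 − 27 + 18 = 2.

facets=18 area=1023.566


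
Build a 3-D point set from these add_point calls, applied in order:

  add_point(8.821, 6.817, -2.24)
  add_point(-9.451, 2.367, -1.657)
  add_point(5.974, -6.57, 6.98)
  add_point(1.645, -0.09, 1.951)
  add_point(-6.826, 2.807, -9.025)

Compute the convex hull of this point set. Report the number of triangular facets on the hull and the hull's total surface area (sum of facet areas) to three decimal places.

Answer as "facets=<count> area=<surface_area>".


facets=6 area=432.312

Extreme-point indices: [0, 1, 2, 3, 4] — 5 of 5 on the boundary.

Area of each hull facet:
  f1: (p4, p0, p1) → 68.5320
  f2: (p4, p2, p1) → 76.4017
  f3: (p4, p2, p0) → 143.4543
  f4: (p3, p0, p1) → 59.8788
  f5: (p3, p2, p1) → 37.0461
  f6: (p3, p2, p0) → 46.9987
Σ area = 432.312

Check V−E+F: 5 − 9 + 6 = 2.


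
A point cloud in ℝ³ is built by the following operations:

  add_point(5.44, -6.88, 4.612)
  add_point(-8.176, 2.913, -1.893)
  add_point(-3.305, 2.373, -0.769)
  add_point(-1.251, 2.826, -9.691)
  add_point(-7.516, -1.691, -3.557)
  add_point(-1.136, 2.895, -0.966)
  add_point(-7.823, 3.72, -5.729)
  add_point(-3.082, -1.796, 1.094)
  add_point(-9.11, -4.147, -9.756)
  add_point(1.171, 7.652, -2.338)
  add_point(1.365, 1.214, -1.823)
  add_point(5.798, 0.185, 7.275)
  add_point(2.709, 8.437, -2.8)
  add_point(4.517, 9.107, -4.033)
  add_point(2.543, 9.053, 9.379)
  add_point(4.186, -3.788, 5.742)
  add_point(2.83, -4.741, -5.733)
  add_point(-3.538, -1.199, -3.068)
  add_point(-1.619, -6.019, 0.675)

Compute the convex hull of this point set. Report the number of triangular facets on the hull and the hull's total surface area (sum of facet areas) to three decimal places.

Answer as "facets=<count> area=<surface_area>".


Hull vertices (14/19): indices [0, 1, 3, 4, 6, 7, 8, 11, 12, 13, 14, 15, 16, 18].

Facet areas (half cross-product norm):
  f1: (p13, p14, p11) → 63.3370
  f2: (p3, p16, p8) → 48.6601
  f3: (p3, p16, p13) → 48.4239
  f4: (p3, p6, p8) → 33.7259
  f5: (p3, p6, p13) → 39.2231
  f6: (p15, p14, p11) → 14.4826
  f7: (p15, p18, p14) → 50.5629
  f8: (p12, p13, p14) → 11.7999
  f9: (p12, p6, p14) → 70.2266
  f10: (p12, p6, p13) → 9.9610
  f11: (p1, p6, p14) → 28.0257
  f12: (p1, p6, p8) → 17.0357
  f13: (p0, p15, p11) → 5.3247
  f14: (p0, p13, p11) → 52.1865
  f15: (p0, p16, p13) → 76.3666
  f16: (p0, p15, p18) → 13.8745
  f17: (p0, p16, p8) → 57.7817
  f18: (p0, p18, p8) → 22.3424
  f19: (p7, p18, p14) → 26.0123
  f20: (p7, p1, p14) → 55.7441
  f21: (p7, p1, p18) → 10.8272
  f22: (p4, p18, p8) → 26.1312
  f23: (p4, p1, p8) → 13.4511
  f24: (p4, p1, p18) → 19.1129
Σ area = 814.620

Euler characteristic 14−36+24 = 2 ✓

facets=24 area=814.620


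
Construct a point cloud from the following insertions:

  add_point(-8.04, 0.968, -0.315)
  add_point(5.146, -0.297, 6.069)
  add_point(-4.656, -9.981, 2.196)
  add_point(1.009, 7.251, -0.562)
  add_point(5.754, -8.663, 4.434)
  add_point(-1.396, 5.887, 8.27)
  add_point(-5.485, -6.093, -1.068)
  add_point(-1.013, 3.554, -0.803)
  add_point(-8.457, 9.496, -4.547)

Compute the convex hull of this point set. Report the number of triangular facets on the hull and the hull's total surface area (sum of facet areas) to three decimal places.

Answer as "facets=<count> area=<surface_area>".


Points on the hull: [0, 1, 2, 3, 4, 5, 6, 7, 8] (9 of 9).

Per-facet area ½‖(b−a)×(c−a)‖:
  f1: (p5, p2, p4) → 86.2708
  f2: (p3, p5, p8) → 48.0270
  f3: (p6, p2, p4) → 27.0590
  f4: (p0, p5, p8) → 56.7687
  f5: (p0, p5, p2) → 69.7384
  f6: (p0, p6, p8) → 21.1948
  f7: (p0, p6, p2) → 13.8896
  f8: (p1, p5, p4) → 26.2417
  f9: (p1, p3, p4) → 37.4727
  f10: (p1, p3, p5) → 40.7460
  f11: (p7, p3, p4) → 27.6130
  f12: (p7, p6, p4) → 66.5911
  f13: (p7, p3, p8) → 21.3874
  f14: (p7, p6, p8) → 53.1943
Σ area = 596.194

Check V−E+F: 9 − 21 + 14 = 2.

facets=14 area=596.194


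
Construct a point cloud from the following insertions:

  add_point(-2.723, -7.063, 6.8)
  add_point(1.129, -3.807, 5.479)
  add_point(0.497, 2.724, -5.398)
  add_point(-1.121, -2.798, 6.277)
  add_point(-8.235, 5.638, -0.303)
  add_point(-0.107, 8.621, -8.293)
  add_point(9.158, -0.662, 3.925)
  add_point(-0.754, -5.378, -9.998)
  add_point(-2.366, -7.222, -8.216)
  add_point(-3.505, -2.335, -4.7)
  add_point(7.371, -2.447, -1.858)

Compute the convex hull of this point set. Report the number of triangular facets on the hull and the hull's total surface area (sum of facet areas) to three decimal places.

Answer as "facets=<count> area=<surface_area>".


Hull vertices (8/11): indices [0, 3, 4, 5, 6, 7, 8, 10].

Facet areas (half cross-product norm):
  f1: (p5, p6, p4) → 102.5863
  f2: (p0, p8, p4) → 104.9948
  f3: (p7, p8, p4) → 24.5342
  f4: (p7, p5, p4) → 81.4675
  f5: (p3, p6, p4) → 66.2135
  f6: (p3, p0, p4) → 25.9139
  f7: (p3, p0, p6) → 20.7103
  f8: (p10, p5, p6) → 44.1711
  f9: (p10, p7, p5) → 78.1892
  f10: (p10, p7, p8) → 17.8633
  f11: (p10, p0, p6) → 42.7934
  f12: (p10, p0, p8) → 82.2408
Σ area = 691.678

Check V−E+F: 8 − 18 + 12 = 2.

facets=12 area=691.678


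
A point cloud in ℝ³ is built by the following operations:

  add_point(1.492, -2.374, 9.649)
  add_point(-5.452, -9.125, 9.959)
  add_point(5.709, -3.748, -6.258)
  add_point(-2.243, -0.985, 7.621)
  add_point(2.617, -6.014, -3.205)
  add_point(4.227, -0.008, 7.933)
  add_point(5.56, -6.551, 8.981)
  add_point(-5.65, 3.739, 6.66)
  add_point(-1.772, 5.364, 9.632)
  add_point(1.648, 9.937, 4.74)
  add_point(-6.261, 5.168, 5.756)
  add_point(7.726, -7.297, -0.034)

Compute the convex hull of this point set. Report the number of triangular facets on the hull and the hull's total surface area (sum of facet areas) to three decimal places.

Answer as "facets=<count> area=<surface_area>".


facets=18 area=686.628

Points on the hull: [0, 1, 2, 4, 5, 6, 7, 8, 9, 10, 11] (11 of 12).

Facet areas (half cross-product norm):
  f1: (p4, p1, p10) → 107.8494
  f2: (p4, p2, p10) → 38.5869
  f3: (p4, p1, p11) → 48.3679
  f4: (p4, p2, p11) → 14.9799
  f5: (p7, p1, p10) → 5.2105
  f6: (p6, p1, p11) → 50.5027
  f7: (p6, p5, p11) → 31.4239
  f8: (p9, p2, p10) → 82.9913
  f9: (p9, p2, p11) → 66.8090
  f10: (p9, p5, p11) → 54.2436
  f11: (p0, p6, p1) → 28.4330
  f12: (p8, p7, p10) → 4.4223
  f13: (p8, p9, p10) → 22.2688
  f14: (p8, p7, p1) → 33.8015
  f15: (p8, p0, p1) → 37.9054
  f16: (p8, p9, p5) → 30.8686
  f17: (p8, p6, p5) → 18.5969
  f18: (p8, p0, p6) → 9.3667
Σ area = 686.628

Euler characteristic 11−27+18 = 2 ✓


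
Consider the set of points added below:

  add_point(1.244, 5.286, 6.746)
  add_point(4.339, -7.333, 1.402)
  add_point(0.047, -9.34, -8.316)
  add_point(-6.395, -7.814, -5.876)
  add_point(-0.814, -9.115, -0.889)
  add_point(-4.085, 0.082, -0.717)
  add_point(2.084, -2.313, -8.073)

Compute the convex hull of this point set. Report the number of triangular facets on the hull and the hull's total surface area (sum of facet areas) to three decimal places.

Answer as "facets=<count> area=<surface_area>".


Hull vertices (7/7): indices [0, 1, 2, 3, 4, 5, 6].

Facet areas (half cross-product norm):
  f1: (p6, p2, p3) → 25.8089
  f2: (p6, p0, p1) → 76.3372
  f3: (p6, p2, p1) → 37.5111
  f4: (p4, p0, p3) → 60.4706
  f5: (p4, p0, p1) → 40.4692
  f6: (p4, p2, p3) → 23.4991
  f7: (p4, p2, p1) → 21.1460
  f8: (p5, p0, p3) → 22.5703
  f9: (p5, p6, p3) → 43.0595
  f10: (p5, p6, p0) → 49.2321
Σ area = 400.104

Check V−E+F: 7 − 15 + 10 = 2.

facets=10 area=400.104


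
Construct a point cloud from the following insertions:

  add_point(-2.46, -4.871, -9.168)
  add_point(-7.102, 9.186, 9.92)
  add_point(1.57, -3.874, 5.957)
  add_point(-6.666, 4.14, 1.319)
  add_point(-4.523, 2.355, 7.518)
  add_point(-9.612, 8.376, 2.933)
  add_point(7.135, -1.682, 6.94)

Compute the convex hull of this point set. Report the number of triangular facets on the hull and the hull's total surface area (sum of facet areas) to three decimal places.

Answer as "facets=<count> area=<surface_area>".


facets=8 area=516.188

Hull vertices (6/7): indices [0, 1, 2, 4, 5, 6].

Area of each hull facet:
  f1: (p0, p6, p5) → 163.1964
  f2: (p1, p6, p5) → 67.7324
  f3: (p4, p0, p5) → 82.6858
  f4: (p4, p1, p5) → 27.5878
  f5: (p2, p0, p6) → 43.2419
  f6: (p2, p4, p0) → 69.3710
  f7: (p2, p1, p6) → 48.3709
  f8: (p2, p4, p1) → 14.0017
Σ area = 516.188

Check V−E+F: 6 − 12 + 8 = 2.


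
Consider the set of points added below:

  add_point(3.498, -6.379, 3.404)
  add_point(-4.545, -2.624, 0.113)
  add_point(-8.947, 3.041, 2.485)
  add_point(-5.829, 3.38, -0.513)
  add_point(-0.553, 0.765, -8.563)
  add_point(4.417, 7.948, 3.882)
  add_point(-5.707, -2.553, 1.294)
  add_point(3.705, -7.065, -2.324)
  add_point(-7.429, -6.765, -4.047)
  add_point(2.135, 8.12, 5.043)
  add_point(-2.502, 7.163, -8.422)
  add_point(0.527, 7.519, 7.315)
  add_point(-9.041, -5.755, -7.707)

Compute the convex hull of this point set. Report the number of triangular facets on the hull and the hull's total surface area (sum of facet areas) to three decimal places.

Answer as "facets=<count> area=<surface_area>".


facets=18 area=725.283

11 of the 13 inputs are extreme points: [0, 2, 4, 5, 6, 7, 8, 9, 10, 11, 12].

Triangle areas on the boundary:
  f1: (p4, p7, p12) → 57.5241
  f2: (p4, p7, p5) → 79.9237
  f3: (p10, p4, p12) → 33.6599
  f4: (p10, p4, p5) → 47.1694
  f5: (p2, p10, p12) → 81.6251
  f6: (p8, p7, p12) → 19.7369
  f7: (p8, p2, p12) → 23.8100
  f8: (p0, p7, p5) → 40.9959
  f9: (p0, p8, p7) → 32.3216
  f10: (p11, p0, p5) → 37.1711
  f11: (p11, p0, p2) → 80.8102
  f12: (p11, p2, p10) → 75.6813
  f13: (p6, p8, p2) → 19.5874
  f14: (p6, p0, p2) → 22.9838
  f15: (p6, p0, p8) → 35.3211
  f16: (p9, p10, p5) → 18.1268
  f17: (p9, p11, p5) → 1.9306
  f18: (p9, p11, p10) → 16.9039
Σ area = 725.283

Euler: V−E+F = 11−27+18 = 2.


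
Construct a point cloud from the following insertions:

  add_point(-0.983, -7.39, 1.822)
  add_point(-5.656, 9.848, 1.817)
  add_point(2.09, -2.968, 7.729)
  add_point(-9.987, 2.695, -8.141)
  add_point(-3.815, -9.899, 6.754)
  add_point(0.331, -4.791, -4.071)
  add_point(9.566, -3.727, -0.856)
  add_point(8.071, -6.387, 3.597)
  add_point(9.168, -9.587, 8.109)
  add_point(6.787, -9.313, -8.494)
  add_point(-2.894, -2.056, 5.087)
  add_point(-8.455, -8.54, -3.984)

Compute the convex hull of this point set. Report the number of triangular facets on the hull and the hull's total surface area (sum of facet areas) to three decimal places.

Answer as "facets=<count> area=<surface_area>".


facets=12 area=1021.095

Extreme-point indices: [1, 2, 3, 4, 6, 8, 9, 11] — 8 of 12 on the boundary.

Area of each hull facet:
  f1: (p9, p1, p3) → 133.8803
  f2: (p9, p1, p6) → 97.7833
  f3: (p8, p1, p6) → 107.4153
  f4: (p8, p9, p6) → 49.9330
  f5: (p8, p9, p4) → 106.2233
  f6: (p11, p9, p3) → 95.8666
  f7: (p11, p9, p4) → 92.9743
  f8: (p11, p1, p3) → 76.8376
  f9: (p11, p1, p4) → 111.9319
  f10: (p2, p1, p4) → 71.3149
  f11: (p2, p8, p4) → 44.3662
  f12: (p2, p8, p1) → 32.5683
Σ area = 1021.095

Check V−E+F: 8 − 18 + 12 = 2.
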